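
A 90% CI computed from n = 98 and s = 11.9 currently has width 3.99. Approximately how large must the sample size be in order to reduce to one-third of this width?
n ≈ 882

CI width ∝ 1/√n
To reduce width by factor 3, need √n to grow by 3 → need 3² = 9 times as many samples.

Current: n = 98, width = 3.99
New: n = 882, width ≈ 1.32

Width reduced by factor of 3.99/1.32 = 3.02.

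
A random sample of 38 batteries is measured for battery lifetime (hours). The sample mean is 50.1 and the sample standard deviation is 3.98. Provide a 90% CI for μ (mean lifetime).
(49.01, 51.19)

t-interval (σ unknown):
df = n - 1 = 37
t* = 1.687 for 90% confidence

Margin of error = t* · s/√n = 1.687 · 3.98/√38 = 1.09

CI: (49.01, 51.19)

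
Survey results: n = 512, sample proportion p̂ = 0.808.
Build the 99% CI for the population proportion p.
(0.763, 0.853)

Proportion CI:
SE = √(p̂(1-p̂)/n) = √(0.808 · 0.192 / 512) = 0.01741

z* = 2.576
Margin = z* · SE = 2.576 · 0.01741 = 0.0448

CI: 0.808 ± 0.0448 = (0.763, 0.853)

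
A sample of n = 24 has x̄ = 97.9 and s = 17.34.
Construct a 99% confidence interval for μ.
(87.96, 107.84)

t-interval (σ unknown):
df = n - 1 = 23
t* = 2.807 for 99% confidence

Margin of error = t* · s/√n = 2.807 · 17.34/√24 = 9.94

CI: (87.96, 107.84)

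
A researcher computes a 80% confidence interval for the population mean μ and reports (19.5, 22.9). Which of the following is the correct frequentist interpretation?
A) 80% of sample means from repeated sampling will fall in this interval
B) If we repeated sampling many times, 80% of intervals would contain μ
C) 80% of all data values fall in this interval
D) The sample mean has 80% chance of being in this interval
B

A) Wrong — coverage applies to intervals containing μ, not to future x̄ values.
B) Correct — this is the frequentist long-run coverage interpretation.
C) Wrong — a CI is about the parameter μ, not individual data values.
D) Wrong — x̄ is observed and sits in the interval by construction.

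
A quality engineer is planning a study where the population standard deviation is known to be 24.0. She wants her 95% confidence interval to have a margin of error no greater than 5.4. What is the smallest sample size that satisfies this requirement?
n ≥ 76

For margin E ≤ 5.4:
n ≥ (z* · σ / E)²
n ≥ (1.960 · 24.0 / 5.4)²
n ≥ 75.88

Minimum n = 76 (rounding up)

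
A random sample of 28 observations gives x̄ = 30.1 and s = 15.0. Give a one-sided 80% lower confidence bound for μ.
μ ≥ 27.68

Lower bound (one-sided):
t* = 0.855 (one-sided for 80%)
Lower bound = x̄ - t* · s/√n = 30.1 - 0.855 · 15.0/√28 = 27.68

We are 80% confident that μ ≥ 27.68.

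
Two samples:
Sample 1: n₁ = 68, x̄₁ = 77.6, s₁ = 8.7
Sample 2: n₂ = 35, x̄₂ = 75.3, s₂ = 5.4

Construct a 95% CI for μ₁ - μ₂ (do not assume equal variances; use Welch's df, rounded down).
(-0.47, 5.07)

Difference: x̄₁ - x̄₂ = 2.30
SE = √(s₁²/n₁ + s₂²/n₂) = √(8.7²/68 + 5.4²/35) = 1.3951
df = 97.35 → 97 (Welch–Satterthwaite, rounded down)
t* = 1.985

CI: 2.30 ± 1.985 · 1.3951 = 2.30 ± 2.77 = (-0.47, 5.07)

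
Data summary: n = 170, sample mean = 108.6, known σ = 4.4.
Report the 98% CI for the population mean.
(107.82, 109.38)

z-interval (σ known):
z* = 2.326 for 98% confidence

Margin of error = z* · σ/√n = 2.326 · 4.4/√170 = 0.78

CI: (108.6 - 0.78, 108.6 + 0.78) = (107.82, 109.38)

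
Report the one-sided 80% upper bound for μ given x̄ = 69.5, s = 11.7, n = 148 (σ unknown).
μ ≤ 70.31

Upper bound (one-sided):
t* = 0.844 (one-sided for 80%)
Upper bound = x̄ + t* · s/√n = 69.5 + 0.844 · 11.7/√148 = 70.31

We are 80% confident that μ ≤ 70.31.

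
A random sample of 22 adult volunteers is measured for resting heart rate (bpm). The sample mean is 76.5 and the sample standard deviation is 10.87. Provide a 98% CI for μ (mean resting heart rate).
(70.66, 82.34)

t-interval (σ unknown):
df = n - 1 = 21
t* = 2.518 for 98% confidence

Margin of error = t* · s/√n = 2.518 · 10.87/√22 = 5.84

CI: (70.66, 82.34)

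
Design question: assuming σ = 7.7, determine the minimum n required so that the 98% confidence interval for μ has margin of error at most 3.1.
n ≥ 34

For margin E ≤ 3.1:
n ≥ (z* · σ / E)²
n ≥ (2.326 · 7.7 / 3.1)²
n ≥ 33.38

Minimum n = 34 (rounding up)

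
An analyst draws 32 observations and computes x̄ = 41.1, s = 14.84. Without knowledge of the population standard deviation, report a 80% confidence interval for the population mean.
(37.67, 44.53)

t-interval (σ unknown):
df = n - 1 = 31
t* = 1.309 for 80% confidence

Margin of error = t* · s/√n = 1.309 · 14.84/√32 = 3.43

CI: (37.67, 44.53)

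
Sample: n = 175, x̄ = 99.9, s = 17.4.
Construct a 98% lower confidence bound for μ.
μ ≥ 97.18

Lower bound (one-sided):
t* = 2.069 (one-sided for 98%)
Lower bound = x̄ - t* · s/√n = 99.9 - 2.069 · 17.4/√175 = 97.18

We are 98% confident that μ ≥ 97.18.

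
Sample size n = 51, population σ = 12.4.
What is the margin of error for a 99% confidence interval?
Margin of error = 4.47

Margin of error = z* · σ/√n
= 2.576 · 12.4/√51
= 2.576 · 12.4/7.1414
= 4.47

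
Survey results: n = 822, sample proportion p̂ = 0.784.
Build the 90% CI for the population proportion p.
(0.760, 0.808)

Proportion CI:
SE = √(p̂(1-p̂)/n) = √(0.784 · 0.216 / 822) = 0.01435

z* = 1.645
Margin = z* · SE = 1.645 · 0.01435 = 0.0236

CI: 0.784 ± 0.0236 = (0.760, 0.808)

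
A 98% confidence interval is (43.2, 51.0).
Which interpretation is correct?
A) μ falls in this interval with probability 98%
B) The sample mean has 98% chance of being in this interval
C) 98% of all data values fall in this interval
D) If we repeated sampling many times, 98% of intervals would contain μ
D

A) Wrong — μ is fixed; the randomness lives in the interval, not in μ.
B) Wrong — x̄ is observed and sits in the interval by construction.
C) Wrong — a CI is about the parameter μ, not individual data values.
D) Correct — this is the frequentist long-run coverage interpretation.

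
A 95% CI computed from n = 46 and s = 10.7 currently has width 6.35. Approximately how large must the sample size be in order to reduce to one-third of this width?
n ≈ 414

CI width ∝ 1/√n
To reduce width by factor 3, need √n to grow by 3 → need 3² = 9 times as many samples.

Current: n = 46, width = 6.35
New: n = 414, width ≈ 2.07

Width reduced by factor of 6.35/2.07 = 3.07.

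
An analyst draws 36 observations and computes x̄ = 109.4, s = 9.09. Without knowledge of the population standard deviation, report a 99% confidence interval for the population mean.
(105.27, 113.53)

t-interval (σ unknown):
df = n - 1 = 35
t* = 2.724 for 99% confidence

Margin of error = t* · s/√n = 2.724 · 9.09/√36 = 4.13

CI: (105.27, 113.53)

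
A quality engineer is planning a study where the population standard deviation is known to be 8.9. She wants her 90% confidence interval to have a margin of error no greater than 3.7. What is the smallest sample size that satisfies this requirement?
n ≥ 16

For margin E ≤ 3.7:
n ≥ (z* · σ / E)²
n ≥ (1.645 · 8.9 / 3.7)²
n ≥ 15.66

Minimum n = 16 (rounding up)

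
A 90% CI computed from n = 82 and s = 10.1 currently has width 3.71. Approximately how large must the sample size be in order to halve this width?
n ≈ 328

CI width ∝ 1/√n
To reduce width by factor 2, need √n to grow by 2 → need 2² = 4 times as many samples.

Current: n = 82, width = 3.71
New: n = 328, width ≈ 1.84

Width reduced by factor of 3.71/1.84 = 2.02.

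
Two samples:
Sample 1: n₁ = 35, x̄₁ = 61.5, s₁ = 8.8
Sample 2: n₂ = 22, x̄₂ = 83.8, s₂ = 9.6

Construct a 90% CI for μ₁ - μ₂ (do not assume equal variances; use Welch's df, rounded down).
(-26.56, -18.04)

Difference: x̄₁ - x̄₂ = -22.30
SE = √(s₁²/n₁ + s₂²/n₂) = √(8.8²/35 + 9.6²/22) = 2.5302
df = 41.83 → 41 (Welch–Satterthwaite, rounded down)
t* = 1.683

CI: -22.30 ± 1.683 · 2.5302 = -22.30 ± 4.26 = (-26.56, -18.04)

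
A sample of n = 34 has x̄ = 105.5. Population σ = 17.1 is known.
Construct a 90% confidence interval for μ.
(100.68, 110.32)

z-interval (σ known):
z* = 1.645 for 90% confidence

Margin of error = z* · σ/√n = 1.645 · 17.1/√34 = 4.82

CI: (105.5 - 4.82, 105.5 + 4.82) = (100.68, 110.32)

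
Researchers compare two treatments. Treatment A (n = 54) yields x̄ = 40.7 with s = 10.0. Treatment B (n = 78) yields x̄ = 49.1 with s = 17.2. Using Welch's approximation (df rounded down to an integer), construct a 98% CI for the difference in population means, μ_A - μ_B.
(-14.00, -2.80)

Difference: x̄₁ - x̄₂ = -8.40
SE = √(s₁²/n₁ + s₂²/n₂) = √(10.0²/54 + 17.2²/78) = 2.3759
df = 126.67 → 126 (Welch–Satterthwaite, rounded down)
t* = 2.356

CI: -8.40 ± 2.356 · 2.3759 = -8.40 ± 5.60 = (-14.00, -2.80)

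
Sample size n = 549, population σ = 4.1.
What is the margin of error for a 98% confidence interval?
Margin of error = 0.41

Margin of error = z* · σ/√n
= 2.326 · 4.1/√549
= 2.326 · 4.1/23.4307
= 0.41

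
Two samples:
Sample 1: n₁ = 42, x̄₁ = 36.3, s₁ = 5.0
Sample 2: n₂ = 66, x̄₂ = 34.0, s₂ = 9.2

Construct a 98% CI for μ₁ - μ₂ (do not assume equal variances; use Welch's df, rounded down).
(-0.94, 5.54)

Difference: x̄₁ - x̄₂ = 2.30
SE = √(s₁²/n₁ + s₂²/n₂) = √(5.0²/42 + 9.2²/66) = 1.3703
df = 103.87 → 103 (Welch–Satterthwaite, rounded down)
t* = 2.363

CI: 2.30 ± 2.363 · 1.3703 = 2.30 ± 3.24 = (-0.94, 5.54)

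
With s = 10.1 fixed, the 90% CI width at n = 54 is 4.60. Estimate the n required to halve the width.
n ≈ 216

CI width ∝ 1/√n
To reduce width by factor 2, need √n to grow by 2 → need 2² = 4 times as many samples.

Current: n = 54, width = 4.60
New: n = 216, width ≈ 2.27

Width reduced by factor of 4.60/2.27 = 2.03.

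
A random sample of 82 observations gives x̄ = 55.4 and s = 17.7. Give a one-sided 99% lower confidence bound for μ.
μ ≥ 50.76

Lower bound (one-sided):
t* = 2.373 (one-sided for 99%)
Lower bound = x̄ - t* · s/√n = 55.4 - 2.373 · 17.7/√82 = 50.76

We are 99% confident that μ ≥ 50.76.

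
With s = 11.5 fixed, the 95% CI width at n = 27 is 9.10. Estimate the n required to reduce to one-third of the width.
n ≈ 243

CI width ∝ 1/√n
To reduce width by factor 3, need √n to grow by 3 → need 3² = 9 times as many samples.

Current: n = 27, width = 9.10
New: n = 243, width ≈ 2.91

Width reduced by factor of 9.10/2.91 = 3.13.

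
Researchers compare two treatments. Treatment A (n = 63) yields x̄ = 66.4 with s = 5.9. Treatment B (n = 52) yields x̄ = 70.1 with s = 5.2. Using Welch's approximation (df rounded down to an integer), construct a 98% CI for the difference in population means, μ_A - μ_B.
(-6.14, -1.26)

Difference: x̄₁ - x̄₂ = -3.70
SE = √(s₁²/n₁ + s₂²/n₂) = √(5.9²/63 + 5.2²/52) = 1.0356
df = 112.49 → 112 (Welch–Satterthwaite, rounded down)
t* = 2.360

CI: -3.70 ± 2.360 · 1.0356 = -3.70 ± 2.44 = (-6.14, -1.26)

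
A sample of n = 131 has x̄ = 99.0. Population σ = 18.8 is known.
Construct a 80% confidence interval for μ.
(96.89, 101.11)

z-interval (σ known):
z* = 1.282 for 80% confidence

Margin of error = z* · σ/√n = 1.282 · 18.8/√131 = 2.11

CI: (99.0 - 2.11, 99.0 + 2.11) = (96.89, 101.11)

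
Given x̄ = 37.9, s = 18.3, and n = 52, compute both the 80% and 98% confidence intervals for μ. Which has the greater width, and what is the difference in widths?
98% CI is wider by 5.60

df = 51
80% CI: t* = 1.298, (34.61, 41.19), width = 2 · t* · s/√n = 6.59
98% CI: t* = 2.402, (31.80, 44.00), width = 2 · t* · s/√n = 12.19

The 98% CI is wider by 12.19 - 6.59 = 5.60.
Higher confidence requires a wider interval.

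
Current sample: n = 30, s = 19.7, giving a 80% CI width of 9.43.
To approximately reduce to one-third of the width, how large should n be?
n ≈ 270

CI width ∝ 1/√n
To reduce width by factor 3, need √n to grow by 3 → need 3² = 9 times as many samples.

Current: n = 30, width = 9.43
New: n = 270, width ≈ 3.08

Width reduced by factor of 9.43/3.08 = 3.06.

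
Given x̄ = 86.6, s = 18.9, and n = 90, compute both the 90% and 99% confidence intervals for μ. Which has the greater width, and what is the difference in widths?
99% CI is wider by 3.87

df = 89
90% CI: t* = 1.662, (83.29, 89.91), width = 2 · t* · s/√n = 6.62
99% CI: t* = 2.632, (81.36, 91.84), width = 2 · t* · s/√n = 10.49

The 99% CI is wider by 10.49 - 6.62 = 3.87.
Higher confidence requires a wider interval.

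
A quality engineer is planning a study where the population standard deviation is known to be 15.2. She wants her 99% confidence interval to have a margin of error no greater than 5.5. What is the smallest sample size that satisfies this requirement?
n ≥ 51

For margin E ≤ 5.5:
n ≥ (z* · σ / E)²
n ≥ (2.576 · 15.2 / 5.5)²
n ≥ 50.68

Minimum n = 51 (rounding up)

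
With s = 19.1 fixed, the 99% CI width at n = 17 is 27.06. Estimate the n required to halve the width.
n ≈ 68

CI width ∝ 1/√n
To reduce width by factor 2, need √n to grow by 2 → need 2² = 4 times as many samples.

Current: n = 17, width = 27.06
New: n = 68, width ≈ 12.28

Width reduced by factor of 27.06/12.28 = 2.20.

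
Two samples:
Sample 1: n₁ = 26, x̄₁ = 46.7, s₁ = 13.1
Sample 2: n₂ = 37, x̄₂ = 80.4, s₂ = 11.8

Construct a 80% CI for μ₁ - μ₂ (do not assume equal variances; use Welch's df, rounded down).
(-37.88, -29.52)

Difference: x̄₁ - x̄₂ = -33.70
SE = √(s₁²/n₁ + s₂²/n₂) = √(13.1²/26 + 11.8²/37) = 3.2193
df = 50.28 → 50 (Welch–Satterthwaite, rounded down)
t* = 1.299

CI: -33.70 ± 1.299 · 3.2193 = -33.70 ± 4.18 = (-37.88, -29.52)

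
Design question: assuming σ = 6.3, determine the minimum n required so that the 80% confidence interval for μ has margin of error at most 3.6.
n ≥ 6

For margin E ≤ 3.6:
n ≥ (z* · σ / E)²
n ≥ (1.282 · 6.3 / 3.6)²
n ≥ 5.03

Minimum n = 6 (rounding up)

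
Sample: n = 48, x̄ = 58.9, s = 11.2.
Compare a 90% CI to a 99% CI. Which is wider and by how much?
99% CI is wider by 3.25

df = 47
90% CI: t* = 1.678, (56.19, 61.61), width = 2 · t* · s/√n = 5.43
99% CI: t* = 2.685, (54.56, 63.24), width = 2 · t* · s/√n = 8.68

The 99% CI is wider by 8.68 - 5.43 = 3.25.
Higher confidence requires a wider interval.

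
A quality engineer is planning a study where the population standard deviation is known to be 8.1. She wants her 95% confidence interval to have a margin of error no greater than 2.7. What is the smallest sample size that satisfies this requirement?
n ≥ 35

For margin E ≤ 2.7:
n ≥ (z* · σ / E)²
n ≥ (1.960 · 8.1 / 2.7)²
n ≥ 34.57

Minimum n = 35 (rounding up)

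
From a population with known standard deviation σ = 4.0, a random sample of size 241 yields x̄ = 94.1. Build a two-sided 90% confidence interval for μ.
(93.68, 94.52)

z-interval (σ known):
z* = 1.645 for 90% confidence

Margin of error = z* · σ/√n = 1.645 · 4.0/√241 = 0.42

CI: (94.1 - 0.42, 94.1 + 0.42) = (93.68, 94.52)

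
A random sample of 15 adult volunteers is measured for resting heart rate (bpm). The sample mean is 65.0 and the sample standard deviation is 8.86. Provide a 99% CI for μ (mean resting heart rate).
(58.19, 71.81)

t-interval (σ unknown):
df = n - 1 = 14
t* = 2.977 for 99% confidence

Margin of error = t* · s/√n = 2.977 · 8.86/√15 = 6.81

CI: (58.19, 71.81)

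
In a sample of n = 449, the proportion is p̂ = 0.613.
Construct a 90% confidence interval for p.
(0.575, 0.651)

Proportion CI:
SE = √(p̂(1-p̂)/n) = √(0.613 · 0.387 / 449) = 0.02299

z* = 1.645
Margin = z* · SE = 1.645 · 0.02299 = 0.0378

CI: 0.613 ± 0.0378 = (0.575, 0.651)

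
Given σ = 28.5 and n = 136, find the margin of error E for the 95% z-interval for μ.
Margin of error = 4.79

Margin of error = z* · σ/√n
= 1.960 · 28.5/√136
= 1.960 · 28.5/11.6619
= 4.79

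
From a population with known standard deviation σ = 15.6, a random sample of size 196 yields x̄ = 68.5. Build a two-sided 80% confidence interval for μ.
(67.07, 69.93)

z-interval (σ known):
z* = 1.282 for 80% confidence

Margin of error = z* · σ/√n = 1.282 · 15.6/√196 = 1.43

CI: (68.5 - 1.43, 68.5 + 1.43) = (67.07, 69.93)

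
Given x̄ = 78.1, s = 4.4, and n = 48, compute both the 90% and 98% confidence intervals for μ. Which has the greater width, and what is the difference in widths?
98% CI is wider by 0.93

df = 47
90% CI: t* = 1.678, (77.03, 79.17), width = 2 · t* · s/√n = 2.13
98% CI: t* = 2.408, (76.57, 79.63), width = 2 · t* · s/√n = 3.06

The 98% CI is wider by 3.06 - 2.13 = 0.93.
Higher confidence requires a wider interval.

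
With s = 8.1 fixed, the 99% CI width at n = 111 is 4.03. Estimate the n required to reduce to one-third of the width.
n ≈ 999

CI width ∝ 1/√n
To reduce width by factor 3, need √n to grow by 3 → need 3² = 9 times as many samples.

Current: n = 111, width = 4.03
New: n = 999, width ≈ 1.32

Width reduced by factor of 4.03/1.32 = 3.05.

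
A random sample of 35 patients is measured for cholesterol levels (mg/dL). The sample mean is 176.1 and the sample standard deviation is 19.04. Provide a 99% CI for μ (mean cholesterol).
(167.32, 184.88)

t-interval (σ unknown):
df = n - 1 = 34
t* = 2.728 for 99% confidence

Margin of error = t* · s/√n = 2.728 · 19.04/√35 = 8.78

CI: (167.32, 184.88)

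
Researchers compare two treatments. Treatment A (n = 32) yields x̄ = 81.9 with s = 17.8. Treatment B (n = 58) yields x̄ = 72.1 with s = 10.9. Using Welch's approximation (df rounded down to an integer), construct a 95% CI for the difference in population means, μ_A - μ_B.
(2.83, 16.77)

Difference: x̄₁ - x̄₂ = 9.80
SE = √(s₁²/n₁ + s₂²/n₂) = √(17.8²/32 + 10.9²/58) = 3.4568
df = 44.13 → 44 (Welch–Satterthwaite, rounded down)
t* = 2.015

CI: 9.80 ± 2.015 · 3.4568 = 9.80 ± 6.97 = (2.83, 16.77)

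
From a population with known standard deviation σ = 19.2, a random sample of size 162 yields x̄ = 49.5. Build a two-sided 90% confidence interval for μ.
(47.02, 51.98)

z-interval (σ known):
z* = 1.645 for 90% confidence

Margin of error = z* · σ/√n = 1.645 · 19.2/√162 = 2.48

CI: (49.5 - 2.48, 49.5 + 2.48) = (47.02, 51.98)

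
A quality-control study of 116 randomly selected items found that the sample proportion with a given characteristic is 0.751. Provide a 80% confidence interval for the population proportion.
(0.700, 0.802)

Proportion CI:
SE = √(p̂(1-p̂)/n) = √(0.751 · 0.249 / 116) = 0.04015

z* = 1.282
Margin = z* · SE = 1.282 · 0.04015 = 0.0515

CI: 0.751 ± 0.0515 = (0.700, 0.802)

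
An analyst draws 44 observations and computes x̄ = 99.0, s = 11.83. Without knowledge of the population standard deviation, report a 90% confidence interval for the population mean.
(96.00, 102.00)

t-interval (σ unknown):
df = n - 1 = 43
t* = 1.681 for 90% confidence

Margin of error = t* · s/√n = 1.681 · 11.83/√44 = 3.00

CI: (96.00, 102.00)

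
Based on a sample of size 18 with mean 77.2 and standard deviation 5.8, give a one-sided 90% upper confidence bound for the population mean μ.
μ ≤ 79.02

Upper bound (one-sided):
t* = 1.333 (one-sided for 90%)
Upper bound = x̄ + t* · s/√n = 77.2 + 1.333 · 5.8/√18 = 79.02

We are 90% confident that μ ≤ 79.02.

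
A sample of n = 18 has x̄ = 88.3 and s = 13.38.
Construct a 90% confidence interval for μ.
(82.81, 93.79)

t-interval (σ unknown):
df = n - 1 = 17
t* = 1.740 for 90% confidence

Margin of error = t* · s/√n = 1.740 · 13.38/√18 = 5.49

CI: (82.81, 93.79)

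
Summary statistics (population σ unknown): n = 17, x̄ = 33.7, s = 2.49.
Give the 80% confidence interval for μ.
(32.89, 34.51)

t-interval (σ unknown):
df = n - 1 = 16
t* = 1.337 for 80% confidence

Margin of error = t* · s/√n = 1.337 · 2.49/√17 = 0.81

CI: (32.89, 34.51)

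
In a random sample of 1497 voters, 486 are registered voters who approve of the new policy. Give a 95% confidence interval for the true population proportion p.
(0.301, 0.348)

Proportion CI:
p̂ = 486/1497 = 0.32465
SE = √(p̂(1-p̂)/n) = √(0.32465 · 0.67535 / 1497) = 0.01210

z* = 1.960
Margin = z* · SE = 1.960 · 0.01210 = 0.0237

CI: 0.32465 ± 0.0237 = (0.301, 0.348)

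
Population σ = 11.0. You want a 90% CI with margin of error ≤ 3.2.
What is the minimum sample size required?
n ≥ 32

For margin E ≤ 3.2:
n ≥ (z* · σ / E)²
n ≥ (1.645 · 11.0 / 3.2)²
n ≥ 31.98

Minimum n = 32 (rounding up)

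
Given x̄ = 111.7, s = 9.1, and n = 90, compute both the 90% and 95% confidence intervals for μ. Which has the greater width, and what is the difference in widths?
95% CI is wider by 0.62

df = 89
90% CI: t* = 1.662, (110.11, 113.29), width = 2 · t* · s/√n = 3.19
95% CI: t* = 1.987, (109.79, 113.61), width = 2 · t* · s/√n = 3.81

The 95% CI is wider by 3.81 - 3.19 = 0.62.
Higher confidence requires a wider interval.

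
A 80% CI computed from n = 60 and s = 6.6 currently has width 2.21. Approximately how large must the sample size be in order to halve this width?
n ≈ 240

CI width ∝ 1/√n
To reduce width by factor 2, need √n to grow by 2 → need 2² = 4 times as many samples.

Current: n = 60, width = 2.21
New: n = 240, width ≈ 1.09

Width reduced by factor of 2.21/1.09 = 2.03.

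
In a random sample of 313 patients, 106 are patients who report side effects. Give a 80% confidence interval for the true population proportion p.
(0.304, 0.373)

Proportion CI:
p̂ = 106/313 = 0.33866
SE = √(p̂(1-p̂)/n) = √(0.33866 · 0.66134 / 313) = 0.02675

z* = 1.282
Margin = z* · SE = 1.282 · 0.02675 = 0.0343

CI: 0.33866 ± 0.0343 = (0.304, 0.373)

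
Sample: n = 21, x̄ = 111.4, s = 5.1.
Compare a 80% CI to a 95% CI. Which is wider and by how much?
95% CI is wider by 1.69

df = 20
80% CI: t* = 1.325, (109.93, 112.87), width = 2 · t* · s/√n = 2.95
95% CI: t* = 2.086, (109.08, 113.72), width = 2 · t* · s/√n = 4.64

The 95% CI is wider by 4.64 - 2.95 = 1.69.
Higher confidence requires a wider interval.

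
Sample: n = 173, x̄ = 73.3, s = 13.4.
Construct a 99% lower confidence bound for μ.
μ ≥ 70.91

Lower bound (one-sided):
t* = 2.348 (one-sided for 99%)
Lower bound = x̄ - t* · s/√n = 73.3 - 2.348 · 13.4/√173 = 70.91

We are 99% confident that μ ≥ 70.91.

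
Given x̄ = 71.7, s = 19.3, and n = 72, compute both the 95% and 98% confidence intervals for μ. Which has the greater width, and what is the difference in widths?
98% CI is wider by 1.76

df = 71
95% CI: t* = 1.994, (67.16, 76.24), width = 2 · t* · s/√n = 9.07
98% CI: t* = 2.380, (66.29, 77.11), width = 2 · t* · s/√n = 10.83

The 98% CI is wider by 10.83 - 9.07 = 1.76.
Higher confidence requires a wider interval.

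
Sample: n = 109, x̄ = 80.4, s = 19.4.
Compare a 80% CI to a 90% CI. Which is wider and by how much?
90% CI is wider by 1.38

df = 108
80% CI: t* = 1.289, (78.00, 82.80), width = 2 · t* · s/√n = 4.79
90% CI: t* = 1.659, (77.32, 83.48), width = 2 · t* · s/√n = 6.17

The 90% CI is wider by 6.17 - 4.79 = 1.38.
Higher confidence requires a wider interval.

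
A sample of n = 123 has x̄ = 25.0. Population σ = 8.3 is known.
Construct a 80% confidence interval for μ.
(24.04, 25.96)

z-interval (σ known):
z* = 1.282 for 80% confidence

Margin of error = z* · σ/√n = 1.282 · 8.3/√123 = 0.96

CI: (25.0 - 0.96, 25.0 + 0.96) = (24.04, 25.96)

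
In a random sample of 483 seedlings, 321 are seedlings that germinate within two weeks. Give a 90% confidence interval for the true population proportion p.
(0.629, 0.700)

Proportion CI:
p̂ = 321/483 = 0.66460
SE = √(p̂(1-p̂)/n) = √(0.66460 · 0.33540 / 483) = 0.02148

z* = 1.645
Margin = z* · SE = 1.645 · 0.02148 = 0.0353

CI: 0.66460 ± 0.0353 = (0.629, 0.700)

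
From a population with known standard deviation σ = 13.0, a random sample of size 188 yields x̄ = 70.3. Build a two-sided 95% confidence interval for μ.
(68.44, 72.16)

z-interval (σ known):
z* = 1.960 for 95% confidence

Margin of error = z* · σ/√n = 1.960 · 13.0/√188 = 1.86

CI: (70.3 - 1.86, 70.3 + 1.86) = (68.44, 72.16)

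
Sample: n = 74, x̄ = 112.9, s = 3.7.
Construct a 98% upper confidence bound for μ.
μ ≤ 113.80

Upper bound (one-sided):
t* = 2.091 (one-sided for 98%)
Upper bound = x̄ + t* · s/√n = 112.9 + 2.091 · 3.7/√74 = 113.80

We are 98% confident that μ ≤ 113.80.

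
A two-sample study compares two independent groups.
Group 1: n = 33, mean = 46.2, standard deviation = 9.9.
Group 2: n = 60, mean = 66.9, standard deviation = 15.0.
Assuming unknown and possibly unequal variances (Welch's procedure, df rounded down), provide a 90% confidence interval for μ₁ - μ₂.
(-25.01, -16.39)

Difference: x̄₁ - x̄₂ = -20.70
SE = √(s₁²/n₁ + s₂²/n₂) = √(9.9²/33 + 15.0²/60) = 2.5923
df = 87.86 → 87 (Welch–Satterthwaite, rounded down)
t* = 1.663

CI: -20.70 ± 1.663 · 2.5923 = -20.70 ± 4.31 = (-25.01, -16.39)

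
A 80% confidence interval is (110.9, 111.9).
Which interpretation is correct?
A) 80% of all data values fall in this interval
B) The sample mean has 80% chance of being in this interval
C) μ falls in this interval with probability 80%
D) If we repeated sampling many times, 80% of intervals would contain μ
D

A) Wrong — a CI is about the parameter μ, not individual data values.
B) Wrong — x̄ is observed and sits in the interval by construction.
C) Wrong — μ is fixed; the randomness lives in the interval, not in μ.
D) Correct — this is the frequentist long-run coverage interpretation.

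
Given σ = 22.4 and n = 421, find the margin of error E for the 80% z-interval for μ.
Margin of error = 1.40

Margin of error = z* · σ/√n
= 1.282 · 22.4/√421
= 1.282 · 22.4/20.5183
= 1.40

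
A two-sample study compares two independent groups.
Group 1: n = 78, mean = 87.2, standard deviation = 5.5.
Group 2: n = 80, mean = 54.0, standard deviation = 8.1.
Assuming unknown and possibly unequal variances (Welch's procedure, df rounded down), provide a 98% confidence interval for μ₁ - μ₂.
(30.61, 35.79)

Difference: x̄₁ - x̄₂ = 33.20
SE = √(s₁²/n₁ + s₂²/n₂) = √(5.5²/78 + 8.1²/80) = 1.0991
df = 139.40 → 139 (Welch–Satterthwaite, rounded down)
t* = 2.353

CI: 33.20 ± 2.353 · 1.0991 = 33.20 ± 2.59 = (30.61, 35.79)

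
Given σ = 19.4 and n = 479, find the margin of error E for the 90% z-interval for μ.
Margin of error = 1.46

Margin of error = z* · σ/√n
= 1.645 · 19.4/√479
= 1.645 · 19.4/21.8861
= 1.46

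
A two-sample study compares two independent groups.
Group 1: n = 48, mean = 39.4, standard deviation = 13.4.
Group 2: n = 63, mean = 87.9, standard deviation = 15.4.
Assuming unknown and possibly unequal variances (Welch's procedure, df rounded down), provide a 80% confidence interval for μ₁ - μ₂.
(-52.03, -44.97)

Difference: x̄₁ - x̄₂ = -48.50
SE = √(s₁²/n₁ + s₂²/n₂) = √(13.4²/48 + 15.4²/63) = 2.7396
df = 107.03 → 107 (Welch–Satterthwaite, rounded down)
t* = 1.290

CI: -48.50 ± 1.290 · 2.7396 = -48.50 ± 3.53 = (-52.03, -44.97)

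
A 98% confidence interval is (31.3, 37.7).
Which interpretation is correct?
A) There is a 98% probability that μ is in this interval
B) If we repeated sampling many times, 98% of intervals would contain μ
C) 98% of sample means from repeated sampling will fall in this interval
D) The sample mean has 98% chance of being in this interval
B

A) Wrong — μ is fixed; the randomness lives in the interval, not in μ.
B) Correct — this is the frequentist long-run coverage interpretation.
C) Wrong — coverage applies to intervals containing μ, not to future x̄ values.
D) Wrong — x̄ is observed and sits in the interval by construction.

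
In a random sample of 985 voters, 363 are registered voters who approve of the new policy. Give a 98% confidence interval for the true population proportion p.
(0.333, 0.404)

Proportion CI:
p̂ = 363/985 = 0.36853
SE = √(p̂(1-p̂)/n) = √(0.36853 · 0.63147 / 985) = 0.01537

z* = 2.326
Margin = z* · SE = 2.326 · 0.01537 = 0.0358

CI: 0.36853 ± 0.0358 = (0.333, 0.404)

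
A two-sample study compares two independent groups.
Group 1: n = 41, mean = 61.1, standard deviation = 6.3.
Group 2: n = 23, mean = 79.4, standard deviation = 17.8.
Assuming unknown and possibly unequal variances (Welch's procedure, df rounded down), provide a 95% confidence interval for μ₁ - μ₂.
(-26.21, -10.39)

Difference: x̄₁ - x̄₂ = -18.30
SE = √(s₁²/n₁ + s₂²/n₂) = √(6.3²/41 + 17.8²/23) = 3.8398
df = 25.13 → 25 (Welch–Satterthwaite, rounded down)
t* = 2.060

CI: -18.30 ± 2.060 · 3.8398 = -18.30 ± 7.91 = (-26.21, -10.39)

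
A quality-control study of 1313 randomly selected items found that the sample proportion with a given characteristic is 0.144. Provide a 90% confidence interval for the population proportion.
(0.128, 0.160)

Proportion CI:
SE = √(p̂(1-p̂)/n) = √(0.144 · 0.856 / 1313) = 0.00969

z* = 1.645
Margin = z* · SE = 1.645 · 0.00969 = 0.0159

CI: 0.144 ± 0.0159 = (0.128, 0.160)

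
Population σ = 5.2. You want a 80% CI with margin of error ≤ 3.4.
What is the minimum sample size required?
n ≥ 4

For margin E ≤ 3.4:
n ≥ (z* · σ / E)²
n ≥ (1.282 · 5.2 / 3.4)²
n ≥ 3.84

Minimum n = 4 (rounding up)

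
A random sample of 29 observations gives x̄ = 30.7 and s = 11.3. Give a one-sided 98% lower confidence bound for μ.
μ ≥ 26.18

Lower bound (one-sided):
t* = 2.154 (one-sided for 98%)
Lower bound = x̄ - t* · s/√n = 30.7 - 2.154 · 11.3/√29 = 26.18

We are 98% confident that μ ≥ 26.18.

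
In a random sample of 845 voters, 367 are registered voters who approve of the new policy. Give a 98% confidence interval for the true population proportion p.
(0.395, 0.474)

Proportion CI:
p̂ = 367/845 = 0.43432
SE = √(p̂(1-p̂)/n) = √(0.43432 · 0.56568 / 845) = 0.01705

z* = 2.326
Margin = z* · SE = 2.326 · 0.01705 = 0.0397

CI: 0.43432 ± 0.0397 = (0.395, 0.474)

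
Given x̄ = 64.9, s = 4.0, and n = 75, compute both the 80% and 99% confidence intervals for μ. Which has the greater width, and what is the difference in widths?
99% CI is wider by 1.25

df = 74
80% CI: t* = 1.293, (64.30, 65.50), width = 2 · t* · s/√n = 1.19
99% CI: t* = 2.644, (63.68, 66.12), width = 2 · t* · s/√n = 2.44

The 99% CI is wider by 2.44 - 1.19 = 1.25.
Higher confidence requires a wider interval.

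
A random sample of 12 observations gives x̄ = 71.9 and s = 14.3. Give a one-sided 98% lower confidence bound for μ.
μ ≥ 62.29

Lower bound (one-sided):
t* = 2.328 (one-sided for 98%)
Lower bound = x̄ - t* · s/√n = 71.9 - 2.328 · 14.3/√12 = 62.29

We are 98% confident that μ ≥ 62.29.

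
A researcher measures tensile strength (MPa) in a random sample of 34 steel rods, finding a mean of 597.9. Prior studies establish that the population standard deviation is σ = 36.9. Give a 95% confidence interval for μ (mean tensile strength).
(585.50, 610.30)

z-interval (σ known):
z* = 1.960 for 95% confidence

Margin of error = z* · σ/√n = 1.960 · 36.9/√34 = 12.40

CI: (597.9 - 12.40, 597.9 + 12.40) = (585.50, 610.30)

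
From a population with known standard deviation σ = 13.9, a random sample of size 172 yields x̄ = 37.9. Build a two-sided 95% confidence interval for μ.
(35.82, 39.98)

z-interval (σ known):
z* = 1.960 for 95% confidence

Margin of error = z* · σ/√n = 1.960 · 13.9/√172 = 2.08

CI: (37.9 - 2.08, 37.9 + 2.08) = (35.82, 39.98)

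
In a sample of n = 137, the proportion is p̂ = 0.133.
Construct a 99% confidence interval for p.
(0.058, 0.208)

Proportion CI:
SE = √(p̂(1-p̂)/n) = √(0.133 · 0.867 / 137) = 0.02901

z* = 2.576
Margin = z* · SE = 2.576 · 0.02901 = 0.0747

CI: 0.133 ± 0.0747 = (0.058, 0.208)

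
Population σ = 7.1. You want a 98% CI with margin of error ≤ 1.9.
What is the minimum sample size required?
n ≥ 76

For margin E ≤ 1.9:
n ≥ (z* · σ / E)²
n ≥ (2.326 · 7.1 / 1.9)²
n ≥ 75.55

Minimum n = 76 (rounding up)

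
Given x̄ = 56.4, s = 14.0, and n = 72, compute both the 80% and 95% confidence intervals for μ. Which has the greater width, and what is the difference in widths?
95% CI is wider by 2.31

df = 71
80% CI: t* = 1.294, (54.27, 58.53), width = 2 · t* · s/√n = 4.27
95% CI: t* = 1.994, (53.11, 59.69), width = 2 · t* · s/√n = 6.58

The 95% CI is wider by 6.58 - 4.27 = 2.31.
Higher confidence requires a wider interval.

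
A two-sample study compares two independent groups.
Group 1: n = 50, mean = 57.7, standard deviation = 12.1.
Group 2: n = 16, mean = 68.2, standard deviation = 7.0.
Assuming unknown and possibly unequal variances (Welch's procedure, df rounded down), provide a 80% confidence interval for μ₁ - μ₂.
(-13.68, -7.32)

Difference: x̄₁ - x̄₂ = -10.50
SE = √(s₁²/n₁ + s₂²/n₂) = √(12.1²/50 + 7.0²/16) = 2.4476
df = 44.85 → 44 (Welch–Satterthwaite, rounded down)
t* = 1.301

CI: -10.50 ± 1.301 · 2.4476 = -10.50 ± 3.18 = (-13.68, -7.32)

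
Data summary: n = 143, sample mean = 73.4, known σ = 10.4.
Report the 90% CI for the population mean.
(71.97, 74.83)

z-interval (σ known):
z* = 1.645 for 90% confidence

Margin of error = z* · σ/√n = 1.645 · 10.4/√143 = 1.43

CI: (73.4 - 1.43, 73.4 + 1.43) = (71.97, 74.83)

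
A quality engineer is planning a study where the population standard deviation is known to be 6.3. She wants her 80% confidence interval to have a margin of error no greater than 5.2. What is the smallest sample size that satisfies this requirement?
n ≥ 3

For margin E ≤ 5.2:
n ≥ (z* · σ / E)²
n ≥ (1.282 · 6.3 / 5.2)²
n ≥ 2.41

Minimum n = 3 (rounding up)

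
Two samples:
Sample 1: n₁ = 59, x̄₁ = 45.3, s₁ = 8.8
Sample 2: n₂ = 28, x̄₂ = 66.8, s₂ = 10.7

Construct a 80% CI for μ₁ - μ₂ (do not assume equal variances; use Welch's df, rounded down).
(-24.52, -18.48)

Difference: x̄₁ - x̄₂ = -21.50
SE = √(s₁²/n₁ + s₂²/n₂) = √(8.8²/59 + 10.7²/28) = 2.3241
df = 44.96 → 44 (Welch–Satterthwaite, rounded down)
t* = 1.301

CI: -21.50 ± 1.301 · 2.3241 = -21.50 ± 3.02 = (-24.52, -18.48)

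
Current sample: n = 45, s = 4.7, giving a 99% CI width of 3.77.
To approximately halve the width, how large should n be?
n ≈ 180

CI width ∝ 1/√n
To reduce width by factor 2, need √n to grow by 2 → need 2² = 4 times as many samples.

Current: n = 45, width = 3.77
New: n = 180, width ≈ 1.82

Width reduced by factor of 3.77/1.82 = 2.07.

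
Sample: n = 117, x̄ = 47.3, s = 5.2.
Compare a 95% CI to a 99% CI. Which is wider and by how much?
99% CI is wider by 0.62

df = 116
95% CI: t* = 1.981, (46.35, 48.25), width = 2 · t* · s/√n = 1.90
99% CI: t* = 2.619, (46.04, 48.56), width = 2 · t* · s/√n = 2.52

The 99% CI is wider by 2.52 - 1.90 = 0.62.
Higher confidence requires a wider interval.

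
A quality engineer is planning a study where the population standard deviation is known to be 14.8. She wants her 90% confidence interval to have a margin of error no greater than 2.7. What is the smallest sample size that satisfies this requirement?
n ≥ 82

For margin E ≤ 2.7:
n ≥ (z* · σ / E)²
n ≥ (1.645 · 14.8 / 2.7)²
n ≥ 81.31

Minimum n = 82 (rounding up)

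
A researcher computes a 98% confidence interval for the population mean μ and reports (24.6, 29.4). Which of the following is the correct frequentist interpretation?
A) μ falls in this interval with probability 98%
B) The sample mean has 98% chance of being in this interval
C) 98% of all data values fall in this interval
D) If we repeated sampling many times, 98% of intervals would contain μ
D

A) Wrong — μ is fixed; the randomness lives in the interval, not in μ.
B) Wrong — x̄ is observed and sits in the interval by construction.
C) Wrong — a CI is about the parameter μ, not individual data values.
D) Correct — this is the frequentist long-run coverage interpretation.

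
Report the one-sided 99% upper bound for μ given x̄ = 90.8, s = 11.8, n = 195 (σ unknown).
μ ≤ 92.78

Upper bound (one-sided):
t* = 2.346 (one-sided for 99%)
Upper bound = x̄ + t* · s/√n = 90.8 + 2.346 · 11.8/√195 = 92.78

We are 99% confident that μ ≤ 92.78.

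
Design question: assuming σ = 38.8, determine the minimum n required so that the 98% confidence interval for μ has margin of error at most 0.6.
n ≥ 22625

For margin E ≤ 0.6:
n ≥ (z* · σ / E)²
n ≥ (2.326 · 38.8 / 0.6)²
n ≥ 22624.57

Minimum n = 22625 (rounding up)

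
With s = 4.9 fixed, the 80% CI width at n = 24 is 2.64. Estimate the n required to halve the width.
n ≈ 96

CI width ∝ 1/√n
To reduce width by factor 2, need √n to grow by 2 → need 2² = 4 times as many samples.

Current: n = 24, width = 2.64
New: n = 96, width ≈ 1.29

Width reduced by factor of 2.64/1.29 = 2.05.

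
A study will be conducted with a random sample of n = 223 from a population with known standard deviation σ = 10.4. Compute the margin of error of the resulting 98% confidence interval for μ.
Margin of error = 1.62

Margin of error = z* · σ/√n
= 2.326 · 10.4/√223
= 2.326 · 10.4/14.9332
= 1.62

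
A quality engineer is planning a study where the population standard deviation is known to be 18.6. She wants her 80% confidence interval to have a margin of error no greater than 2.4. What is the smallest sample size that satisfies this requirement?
n ≥ 99

For margin E ≤ 2.4:
n ≥ (z* · σ / E)²
n ≥ (1.282 · 18.6 / 2.4)²
n ≥ 98.71

Minimum n = 99 (rounding up)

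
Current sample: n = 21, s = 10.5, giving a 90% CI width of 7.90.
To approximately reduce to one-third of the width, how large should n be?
n ≈ 189

CI width ∝ 1/√n
To reduce width by factor 3, need √n to grow by 3 → need 3² = 9 times as many samples.

Current: n = 21, width = 7.90
New: n = 189, width ≈ 2.52

Width reduced by factor of 7.90/2.52 = 3.13.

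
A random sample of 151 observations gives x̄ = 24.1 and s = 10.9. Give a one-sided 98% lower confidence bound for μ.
μ ≥ 22.26

Lower bound (one-sided):
t* = 2.072 (one-sided for 98%)
Lower bound = x̄ - t* · s/√n = 24.1 - 2.072 · 10.9/√151 = 22.26

We are 98% confident that μ ≥ 22.26.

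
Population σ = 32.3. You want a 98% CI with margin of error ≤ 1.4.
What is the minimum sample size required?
n ≥ 2880

For margin E ≤ 1.4:
n ≥ (z* · σ / E)²
n ≥ (2.326 · 32.3 / 1.4)²
n ≥ 2879.84

Minimum n = 2880 (rounding up)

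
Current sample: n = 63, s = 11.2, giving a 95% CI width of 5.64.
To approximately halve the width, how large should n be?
n ≈ 252

CI width ∝ 1/√n
To reduce width by factor 2, need √n to grow by 2 → need 2² = 4 times as many samples.

Current: n = 63, width = 5.64
New: n = 252, width ≈ 2.78

Width reduced by factor of 5.64/2.78 = 2.03.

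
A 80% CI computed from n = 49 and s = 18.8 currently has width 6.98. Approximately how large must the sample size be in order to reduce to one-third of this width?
n ≈ 441

CI width ∝ 1/√n
To reduce width by factor 3, need √n to grow by 3 → need 3² = 9 times as many samples.

Current: n = 49, width = 6.98
New: n = 441, width ≈ 2.30

Width reduced by factor of 6.98/2.30 = 3.03.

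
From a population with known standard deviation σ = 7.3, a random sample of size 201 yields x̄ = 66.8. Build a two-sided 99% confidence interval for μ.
(65.47, 68.13)

z-interval (σ known):
z* = 2.576 for 99% confidence

Margin of error = z* · σ/√n = 2.576 · 7.3/√201 = 1.33

CI: (66.8 - 1.33, 66.8 + 1.33) = (65.47, 68.13)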